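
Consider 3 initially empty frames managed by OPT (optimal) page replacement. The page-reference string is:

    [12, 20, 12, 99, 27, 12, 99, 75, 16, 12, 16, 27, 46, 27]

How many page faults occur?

12 -> miss, frames [12]
20 -> miss, frames [12, 20]
12 -> hit
99 -> miss, frames [12, 20, 99]
27 -> miss, evict 20, frames [12, 99, 27]
12 -> hit
99 -> hit
75 -> miss, evict 99, frames [12, 27, 75]
16 -> miss, evict 75, frames [12, 27, 16]
12 -> hit
16 -> hit
27 -> hit
46 -> miss, evict 16, frames [12, 27, 46]
27 -> hit
Page faults: 7.

7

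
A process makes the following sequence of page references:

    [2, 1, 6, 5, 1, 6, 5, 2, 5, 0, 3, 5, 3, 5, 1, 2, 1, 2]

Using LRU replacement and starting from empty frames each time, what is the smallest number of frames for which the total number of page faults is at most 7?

5

f=1: 18 faults
f=2: 13 faults
f=3: 9 faults
f=4: 8 faults
f=5: 7 faults
f=6: 6 faults
Smallest f with faults ≤ 7 is 5.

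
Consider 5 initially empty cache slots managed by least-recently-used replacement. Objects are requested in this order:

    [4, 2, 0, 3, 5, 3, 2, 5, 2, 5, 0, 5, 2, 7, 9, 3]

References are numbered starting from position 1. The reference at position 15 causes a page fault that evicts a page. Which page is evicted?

3

pos 1: 4: miss, frames [4]
pos 2: 2: miss, frames [4, 2]
pos 3: 0: miss, frames [4, 2, 0]
pos 4: 3: miss, frames [4, 2, 0, 3]
pos 5: 5: miss, frames [4, 2, 0, 3, 5]
pos 6: 3: hit
pos 7: 2: hit
pos 8: 5: hit
pos 9: 2: hit
pos 10: 5: hit
pos 11: 0: hit
pos 12: 5: hit
pos 13: 2: hit
pos 14: 7: miss, evict 4, frames [3, 0, 5, 2, 7]
pos 15: 9: miss, evict 3, frames [0, 5, 2, 7, 9]
At position 15, page 3 is evicted.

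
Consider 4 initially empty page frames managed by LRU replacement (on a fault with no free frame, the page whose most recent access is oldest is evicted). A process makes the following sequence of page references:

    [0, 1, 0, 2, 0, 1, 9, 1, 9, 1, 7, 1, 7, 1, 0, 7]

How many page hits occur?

11

0 → fault, frames {0}
1 → fault, frames {0,1}
0 → hit
2 → fault, frames {1,0,2}
0 → hit
1 → hit
9 → fault, frames {2,0,1,9}
1 → hit
9 → hit
1 → hit
7 → fault, evict 2, frames {0,9,1,7}
1 → hit
7 → hit
1 → hit
0 → hit
7 → hit
Hits: 11.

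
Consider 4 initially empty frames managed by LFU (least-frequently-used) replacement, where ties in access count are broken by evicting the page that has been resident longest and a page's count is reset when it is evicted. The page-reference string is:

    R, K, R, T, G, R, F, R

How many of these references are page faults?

5

R -> miss, frames (R)
K -> miss, frames (R K)
R -> hit
T -> miss, frames (R K T)
G -> miss, frames (R K T G)
R -> hit
F -> miss, evict K, frames (R T G F)
R -> hit
Page faults: 5.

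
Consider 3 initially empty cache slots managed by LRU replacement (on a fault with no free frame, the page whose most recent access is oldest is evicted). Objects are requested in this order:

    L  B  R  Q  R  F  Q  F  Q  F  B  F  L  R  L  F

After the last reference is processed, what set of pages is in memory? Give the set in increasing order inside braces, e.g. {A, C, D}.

{F, L, R}

L -> miss, frames (L)
B -> miss, frames (L B)
R -> miss, frames (L B R)
Q -> miss, evict L, frames (B R Q)
R -> hit
F -> miss, evict B, frames (Q R F)
Q -> hit
F -> hit
Q -> hit
F -> hit
B -> miss, evict R, frames (Q F B)
F -> hit
L -> miss, evict Q, frames (B F L)
R -> miss, evict B, frames (F L R)
L -> hit
F -> hit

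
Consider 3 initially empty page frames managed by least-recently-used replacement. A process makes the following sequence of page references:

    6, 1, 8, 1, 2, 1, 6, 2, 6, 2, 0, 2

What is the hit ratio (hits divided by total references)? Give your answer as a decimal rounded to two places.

6 → miss, frames [6]
1 → miss, frames [6, 1]
8 → miss, frames [6, 1, 8]
1 → hit
2 → miss, evict 6, frames [8, 1, 2]
1 → hit
6 → miss, evict 8, frames [2, 1, 6]
2 → hit
6 → hit
2 → hit
0 → miss, evict 1, frames [6, 2, 0]
2 → hit
Hits: 6 of 12 references → 6/12 = 0.5000.

0.50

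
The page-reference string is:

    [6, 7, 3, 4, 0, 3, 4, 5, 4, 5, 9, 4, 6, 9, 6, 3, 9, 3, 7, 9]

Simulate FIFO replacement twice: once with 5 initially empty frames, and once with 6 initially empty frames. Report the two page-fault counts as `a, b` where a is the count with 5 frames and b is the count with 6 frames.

10, 9

5 frames: F F F F F . . F . . F . F . . F . . F . → 10 faults.
6 frames: F F F F F . . F . . F . F . . . . . F . → 9 faults.
9 < 10: adding a frame reduced faults, as is typical.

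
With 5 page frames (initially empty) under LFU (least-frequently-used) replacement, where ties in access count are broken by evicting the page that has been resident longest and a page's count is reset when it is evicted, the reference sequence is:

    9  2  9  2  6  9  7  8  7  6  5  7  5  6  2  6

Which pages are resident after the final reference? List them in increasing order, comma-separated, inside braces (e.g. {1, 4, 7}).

{2, 5, 6, 7, 9}

9: miss, frames {9}
2: miss, frames {9,2}
9: hit
2: hit
6: miss, frames {9,2,6}
9: hit
7: miss, frames {9,2,6,7}
8: miss, frames {9,2,6,7,8}
7: hit
6: hit
5: miss, evict 8, frames {9,2,6,7,5}
7: hit
5: hit
6: hit
2: hit
6: hit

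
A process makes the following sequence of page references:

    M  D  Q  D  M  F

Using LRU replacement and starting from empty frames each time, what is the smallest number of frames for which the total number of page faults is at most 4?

3

f=1: 6 faults
f=2: 5 faults
f=3: 4 faults
f=4: 4 faults
Smallest f with faults ≤ 4 is 3.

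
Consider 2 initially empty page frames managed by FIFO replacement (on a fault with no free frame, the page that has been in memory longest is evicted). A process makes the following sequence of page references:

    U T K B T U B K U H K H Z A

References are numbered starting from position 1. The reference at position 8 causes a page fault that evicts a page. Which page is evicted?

pos 1: U → fault, frames [U]
pos 2: T → fault, frames [U, T]
pos 3: K → fault, evict U, frames [T, K]
pos 4: B → fault, evict T, frames [K, B]
pos 5: T → fault, evict K, frames [B, T]
pos 6: U → fault, evict B, frames [T, U]
pos 7: B → fault, evict T, frames [U, B]
pos 8: K → fault, evict U, frames [B, K]
At position 8, page U is evicted.

U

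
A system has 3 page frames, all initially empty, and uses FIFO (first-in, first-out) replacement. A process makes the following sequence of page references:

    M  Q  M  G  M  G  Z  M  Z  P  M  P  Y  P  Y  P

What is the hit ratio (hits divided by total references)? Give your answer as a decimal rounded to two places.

0.56

M -> fault, frames [M]
Q -> fault, frames [M, Q]
M -> hit
G -> fault, frames [M, Q, G]
M -> hit
G -> hit
Z -> fault, evict M, frames [Q, G, Z]
M -> fault, evict Q, frames [G, Z, M]
Z -> hit
P -> fault, evict G, frames [Z, M, P]
M -> hit
P -> hit
Y -> fault, evict Z, frames [M, P, Y]
P -> hit
Y -> hit
P -> hit
Hits: 9 of 16 references → 9/16 = 0.5625.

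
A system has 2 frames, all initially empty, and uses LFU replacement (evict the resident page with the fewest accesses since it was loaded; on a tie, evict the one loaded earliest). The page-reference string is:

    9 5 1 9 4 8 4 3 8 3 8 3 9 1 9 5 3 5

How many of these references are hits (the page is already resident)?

1

9 -> miss, frames [9]
5 -> miss, frames [9, 5]
1 -> miss, evict 9, frames [5, 1]
9 -> miss, evict 5, frames [1, 9]
4 -> miss, evict 1, frames [9, 4]
8 -> miss, evict 9, frames [4, 8]
4 -> hit
3 -> miss, evict 8, frames [4, 3]
8 -> miss, evict 3, frames [4, 8]
3 -> miss, evict 8, frames [4, 3]
8 -> miss, evict 3, frames [4, 8]
3 -> miss, evict 8, frames [4, 3]
9 -> miss, evict 3, frames [4, 9]
1 -> miss, evict 9, frames [4, 1]
9 -> miss, evict 1, frames [4, 9]
5 -> miss, evict 9, frames [4, 5]
3 -> miss, evict 5, frames [4, 3]
5 -> miss, evict 3, frames [4, 5]
Hits: 1.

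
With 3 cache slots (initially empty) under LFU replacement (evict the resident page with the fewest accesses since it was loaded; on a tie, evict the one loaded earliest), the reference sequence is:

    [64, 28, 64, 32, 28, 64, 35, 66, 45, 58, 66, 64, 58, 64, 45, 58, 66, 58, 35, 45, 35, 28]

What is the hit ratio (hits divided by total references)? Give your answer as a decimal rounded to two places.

64 -> miss, frames {64}
28 -> miss, frames {64,28}
64 -> hit
32 -> miss, frames {64,28,32}
28 -> hit
64 -> hit
35 -> miss, evict 32, frames {64,28,35}
66 -> miss, evict 35, frames {64,28,66}
45 -> miss, evict 66, frames {64,28,45}
58 -> miss, evict 45, frames {64,28,58}
66 -> miss, evict 58, frames {64,28,66}
64 -> hit
58 -> miss, evict 66, frames {64,28,58}
64 -> hit
45 -> miss, evict 58, frames {64,28,45}
58 -> miss, evict 45, frames {64,28,58}
66 -> miss, evict 58, frames {64,28,66}
58 -> miss, evict 66, frames {64,28,58}
35 -> miss, evict 58, frames {64,28,35}
45 -> miss, evict 35, frames {64,28,45}
35 -> miss, evict 45, frames {64,28,35}
28 -> hit
Hits: 6 of 22 references → 6/22 = 0.2727.

0.27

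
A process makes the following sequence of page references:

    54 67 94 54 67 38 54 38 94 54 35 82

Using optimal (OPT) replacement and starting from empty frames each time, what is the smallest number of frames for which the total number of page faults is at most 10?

2

f=1: 12 faults
f=2: 8 faults
f=3: 6 faults
f=4: 6 faults
f=5: 6 faults
f=6: 6 faults
Smallest f with faults ≤ 10 is 2.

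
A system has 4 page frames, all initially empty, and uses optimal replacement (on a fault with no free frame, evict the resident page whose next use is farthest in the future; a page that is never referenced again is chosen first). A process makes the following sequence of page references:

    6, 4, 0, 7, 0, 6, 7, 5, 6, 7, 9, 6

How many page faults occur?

6

6: fault, frames (6)
4: fault, frames (6 4)
0: fault, frames (6 4 0)
7: fault, frames (6 4 0 7)
0: hit
6: hit
7: hit
5: fault, evict 0, frames (6 4 7 5)
6: hit
7: hit
9: fault, evict 5, frames (6 4 7 9)
6: hit
Page faults: 6.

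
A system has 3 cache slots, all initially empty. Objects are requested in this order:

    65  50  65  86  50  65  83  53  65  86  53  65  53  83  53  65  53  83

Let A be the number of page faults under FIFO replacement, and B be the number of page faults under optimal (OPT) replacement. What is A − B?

Under FIFO: F F . F . . F F F F . . . F F F . . → 10 faults.
Under OPT: F F . F . . F F . . . . . F . . . . → 6 faults.
A − B = 10 − 6 = 4.

4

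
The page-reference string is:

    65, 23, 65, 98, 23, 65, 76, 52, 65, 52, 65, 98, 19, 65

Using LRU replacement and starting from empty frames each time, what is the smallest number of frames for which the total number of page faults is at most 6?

5

f=1: 14 faults
f=2: 11 faults
f=3: 7 faults
f=4: 7 faults
f=5: 6 faults
f=6: 6 faults
Smallest f with faults ≤ 6 is 5.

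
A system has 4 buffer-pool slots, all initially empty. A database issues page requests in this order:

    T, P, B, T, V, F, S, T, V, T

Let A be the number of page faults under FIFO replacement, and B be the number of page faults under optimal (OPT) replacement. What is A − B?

1

Under FIFO: F F F . F F F F . . → 7 faults.
Under OPT: F F F . F F F . . . → 6 faults.
A − B = 7 − 6 = 1.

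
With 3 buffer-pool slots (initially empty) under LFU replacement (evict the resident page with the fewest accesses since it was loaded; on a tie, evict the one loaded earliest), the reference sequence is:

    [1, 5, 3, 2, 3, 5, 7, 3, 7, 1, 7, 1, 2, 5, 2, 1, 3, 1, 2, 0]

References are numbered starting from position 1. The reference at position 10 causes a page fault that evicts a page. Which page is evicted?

pos 1: 1 -> miss, frames {1}
pos 2: 5 -> miss, frames {1,5}
pos 3: 3 -> miss, frames {1,5,3}
pos 4: 2 -> miss, evict 1, frames {5,3,2}
pos 5: 3 -> hit
pos 6: 5 -> hit
pos 7: 7 -> miss, evict 2, frames {5,3,7}
pos 8: 3 -> hit
pos 9: 7 -> hit
pos 10: 1 -> miss, evict 5, frames {3,7,1}
At position 10, page 5 is evicted.

5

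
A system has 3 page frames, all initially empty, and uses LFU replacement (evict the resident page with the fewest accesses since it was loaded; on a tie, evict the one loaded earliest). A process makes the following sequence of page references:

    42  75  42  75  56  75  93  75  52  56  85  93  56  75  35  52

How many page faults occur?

11

42 -> fault, frames (42)
75 -> fault, frames (42 75)
42 -> hit
75 -> hit
56 -> fault, frames (42 75 56)
75 -> hit
93 -> fault, evict 56, frames (42 75 93)
75 -> hit
52 -> fault, evict 93, frames (42 75 52)
56 -> fault, evict 52, frames (42 75 56)
85 -> fault, evict 56, frames (42 75 85)
93 -> fault, evict 85, frames (42 75 93)
56 -> fault, evict 93, frames (42 75 56)
75 -> hit
35 -> fault, evict 56, frames (42 75 35)
52 -> fault, evict 35, frames (42 75 52)
Page faults: 11.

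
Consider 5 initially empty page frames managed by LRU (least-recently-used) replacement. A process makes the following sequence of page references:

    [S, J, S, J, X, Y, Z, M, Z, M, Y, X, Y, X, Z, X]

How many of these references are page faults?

6

S → fault, frames [S]
J → fault, frames [S, J]
S → hit
J → hit
X → fault, frames [S, J, X]
Y → fault, frames [S, J, X, Y]
Z → fault, frames [S, J, X, Y, Z]
M → fault, evict S, frames [J, X, Y, Z, M]
Z → hit
M → hit
Y → hit
X → hit
Y → hit
X → hit
Z → hit
X → hit
Page faults: 6.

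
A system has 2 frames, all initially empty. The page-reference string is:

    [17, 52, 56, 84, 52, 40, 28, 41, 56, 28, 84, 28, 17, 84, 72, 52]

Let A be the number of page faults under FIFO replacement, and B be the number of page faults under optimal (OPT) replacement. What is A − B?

2

Under FIFO: F F F F F F F F F F F . F . F F → 14 faults.
Under OPT: F F F F . F F F F . F . F . F F → 12 faults.
A − B = 14 − 12 = 2.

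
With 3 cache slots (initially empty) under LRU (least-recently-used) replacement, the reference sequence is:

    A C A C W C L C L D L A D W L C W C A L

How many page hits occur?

9

A: miss, frames {A}
C: miss, frames {A,C}
A: hit
C: hit
W: miss, frames {A,C,W}
C: hit
L: miss, evict A, frames {W,C,L}
C: hit
L: hit
D: miss, evict W, frames {C,L,D}
L: hit
A: miss, evict C, frames {D,L,A}
D: hit
W: miss, evict L, frames {A,D,W}
L: miss, evict A, frames {D,W,L}
C: miss, evict D, frames {W,L,C}
W: hit
C: hit
A: miss, evict L, frames {W,C,A}
L: miss, evict W, frames {C,A,L}
Hits: 9.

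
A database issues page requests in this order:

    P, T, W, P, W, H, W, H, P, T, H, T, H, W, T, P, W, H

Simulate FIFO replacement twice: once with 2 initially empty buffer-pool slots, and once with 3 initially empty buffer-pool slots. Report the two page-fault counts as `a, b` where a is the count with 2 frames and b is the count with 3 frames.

2 frames: F F F F . F F . F F F . . F F F F F → 14 faults.
3 frames: F F F . . F . . F F . . . F . . . F → 8 faults.
8 < 14: adding a frame reduced faults, as is typical.

14, 8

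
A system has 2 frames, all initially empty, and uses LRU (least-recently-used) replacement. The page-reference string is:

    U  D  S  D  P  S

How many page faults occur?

5

U → miss, frames [U]
D → miss, frames [U, D]
S → miss, evict U, frames [D, S]
D → hit
P → miss, evict S, frames [D, P]
S → miss, evict D, frames [P, S]
Page faults: 5.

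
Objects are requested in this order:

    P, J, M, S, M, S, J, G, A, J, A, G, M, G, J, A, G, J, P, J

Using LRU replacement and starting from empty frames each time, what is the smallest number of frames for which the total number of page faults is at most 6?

f=1: 20 faults
f=2: 15 faults
f=3: 10 faults
f=4: 8 faults
f=5: 7 faults
f=6: 6 faults
Smallest f with faults ≤ 6 is 6.

6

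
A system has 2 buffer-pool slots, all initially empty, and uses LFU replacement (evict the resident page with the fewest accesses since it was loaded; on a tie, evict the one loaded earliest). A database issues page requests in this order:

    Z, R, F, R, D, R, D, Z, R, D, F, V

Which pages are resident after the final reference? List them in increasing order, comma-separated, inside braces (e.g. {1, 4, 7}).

Z → fault, frames (Z)
R → fault, frames (Z R)
F → fault, evict Z, frames (R F)
R → hit
D → fault, evict F, frames (R D)
R → hit
D → hit
Z → fault, evict D, frames (R Z)
R → hit
D → fault, evict Z, frames (R D)
F → fault, evict D, frames (R F)
V → fault, evict F, frames (R V)

{R, V}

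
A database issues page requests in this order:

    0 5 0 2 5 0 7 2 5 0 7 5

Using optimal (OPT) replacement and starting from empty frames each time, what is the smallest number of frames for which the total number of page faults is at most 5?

f=1: 12 faults
f=2: 8 faults
f=3: 5 faults
f=4: 4 faults
Smallest f with faults ≤ 5 is 3.

3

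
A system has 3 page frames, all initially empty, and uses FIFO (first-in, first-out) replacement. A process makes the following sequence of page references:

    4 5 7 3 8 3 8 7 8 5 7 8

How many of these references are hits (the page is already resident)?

4 → fault, frames [4]
5 → fault, frames [4, 5]
7 → fault, frames [4, 5, 7]
3 → fault, evict 4, frames [5, 7, 3]
8 → fault, evict 5, frames [7, 3, 8]
3 → hit
8 → hit
7 → hit
8 → hit
5 → fault, evict 7, frames [3, 8, 5]
7 → fault, evict 3, frames [8, 5, 7]
8 → hit
Hits: 5.

5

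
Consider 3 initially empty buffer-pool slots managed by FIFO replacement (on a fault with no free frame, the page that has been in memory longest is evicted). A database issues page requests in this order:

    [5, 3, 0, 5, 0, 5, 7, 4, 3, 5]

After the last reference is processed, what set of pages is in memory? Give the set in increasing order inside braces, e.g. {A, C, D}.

{3, 4, 5}

5 -> fault, frames [5]
3 -> fault, frames [5, 3]
0 -> fault, frames [5, 3, 0]
5 -> hit
0 -> hit
5 -> hit
7 -> fault, evict 5, frames [3, 0, 7]
4 -> fault, evict 3, frames [0, 7, 4]
3 -> fault, evict 0, frames [7, 4, 3]
5 -> fault, evict 7, frames [4, 3, 5]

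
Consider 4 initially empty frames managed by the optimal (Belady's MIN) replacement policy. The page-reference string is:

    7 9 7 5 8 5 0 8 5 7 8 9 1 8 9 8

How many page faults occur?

7

7 → fault, frames (7)
9 → fault, frames (7 9)
7 → hit
5 → fault, frames (7 9 5)
8 → fault, frames (7 9 5 8)
5 → hit
0 → fault, evict 9, frames (7 5 8 0)
8 → hit
5 → hit
7 → hit
8 → hit
9 → fault, evict 0, frames (7 5 8 9)
1 → fault, evict 5, frames (7 8 9 1)
8 → hit
9 → hit
8 → hit
Page faults: 7.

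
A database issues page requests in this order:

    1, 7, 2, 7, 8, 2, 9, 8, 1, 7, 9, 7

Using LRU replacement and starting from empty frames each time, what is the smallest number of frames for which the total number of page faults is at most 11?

2

f=1: 12 faults
f=2: 10 faults
f=3: 8 faults
f=4: 7 faults
f=5: 5 faults
Smallest f with faults ≤ 11 is 2.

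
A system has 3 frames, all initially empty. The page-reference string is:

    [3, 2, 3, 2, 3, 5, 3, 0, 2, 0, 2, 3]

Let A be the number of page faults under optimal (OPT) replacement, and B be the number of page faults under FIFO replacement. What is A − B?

Under OPT: F F . . . F . F . . . . → 4 faults.
Under FIFO: F F . . . F . F . . . F → 5 faults.
A − B = 4 − 5 = -1.

-1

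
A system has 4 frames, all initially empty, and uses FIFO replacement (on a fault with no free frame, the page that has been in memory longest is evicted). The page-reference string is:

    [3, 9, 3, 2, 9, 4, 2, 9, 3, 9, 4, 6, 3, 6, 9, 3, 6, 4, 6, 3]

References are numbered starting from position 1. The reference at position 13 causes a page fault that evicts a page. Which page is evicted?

pos 1: 3: miss, frames [3]
pos 2: 9: miss, frames [3, 9]
pos 3: 3: hit
pos 4: 2: miss, frames [3, 9, 2]
pos 5: 9: hit
pos 6: 4: miss, frames [3, 9, 2, 4]
pos 7: 2: hit
pos 8: 9: hit
pos 9: 3: hit
pos 10: 9: hit
pos 11: 4: hit
pos 12: 6: miss, evict 3, frames [9, 2, 4, 6]
pos 13: 3: miss, evict 9, frames [2, 4, 6, 3]
At position 13, page 9 is evicted.

9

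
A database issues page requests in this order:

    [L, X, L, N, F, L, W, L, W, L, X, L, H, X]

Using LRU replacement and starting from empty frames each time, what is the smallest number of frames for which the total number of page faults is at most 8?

3

f=1: 14 faults
f=2: 9 faults
f=3: 7 faults
f=4: 7 faults
f=5: 6 faults
f=6: 6 faults
Smallest f with faults ≤ 8 is 3.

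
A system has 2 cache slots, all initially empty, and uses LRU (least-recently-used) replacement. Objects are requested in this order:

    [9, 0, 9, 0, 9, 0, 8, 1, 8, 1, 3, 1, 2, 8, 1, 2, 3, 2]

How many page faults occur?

9 -> miss, frames (9)
0 -> miss, frames (9 0)
9 -> hit
0 -> hit
9 -> hit
0 -> hit
8 -> miss, evict 9, frames (0 8)
1 -> miss, evict 0, frames (8 1)
8 -> hit
1 -> hit
3 -> miss, evict 8, frames (1 3)
1 -> hit
2 -> miss, evict 3, frames (1 2)
8 -> miss, evict 1, frames (2 8)
1 -> miss, evict 2, frames (8 1)
2 -> miss, evict 8, frames (1 2)
3 -> miss, evict 1, frames (2 3)
2 -> hit
Page faults: 10.

10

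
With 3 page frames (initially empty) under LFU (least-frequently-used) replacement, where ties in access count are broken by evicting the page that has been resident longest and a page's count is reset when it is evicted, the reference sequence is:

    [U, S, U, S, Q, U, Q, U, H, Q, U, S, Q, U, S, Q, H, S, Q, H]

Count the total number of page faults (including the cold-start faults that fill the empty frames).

8

U → fault, frames [U]
S → fault, frames [U, S]
U → hit
S → hit
Q → fault, frames [U, S, Q]
U → hit
Q → hit
U → hit
H → fault, evict S, frames [U, Q, H]
Q → hit
U → hit
S → fault, evict H, frames [U, Q, S]
Q → hit
U → hit
S → hit
Q → hit
H → fault, evict S, frames [U, Q, H]
S → fault, evict H, frames [U, Q, S]
Q → hit
H → fault, evict S, frames [U, Q, H]
Page faults: 8.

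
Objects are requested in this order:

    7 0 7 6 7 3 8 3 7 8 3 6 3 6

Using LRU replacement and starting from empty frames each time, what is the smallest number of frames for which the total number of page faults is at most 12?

2

f=1: 14 faults
f=2: 9 faults
f=3: 6 faults
f=4: 5 faults
f=5: 5 faults
Smallest f with faults ≤ 12 is 2.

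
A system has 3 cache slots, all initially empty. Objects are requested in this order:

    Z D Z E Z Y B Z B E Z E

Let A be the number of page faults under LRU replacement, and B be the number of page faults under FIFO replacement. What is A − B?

Under LRU: F F . F . F F . . F . . → 6 faults.
Under FIFO: F F . F . F F F . F . . → 7 faults.
A − B = 6 − 7 = -1.

-1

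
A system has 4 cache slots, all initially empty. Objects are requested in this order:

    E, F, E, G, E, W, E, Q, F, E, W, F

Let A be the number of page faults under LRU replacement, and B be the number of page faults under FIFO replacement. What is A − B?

-1

Under LRU: F F . F . F . F F . . . → 6 faults.
Under FIFO: F F . F . F . F . F . F → 7 faults.
A − B = 6 − 7 = -1.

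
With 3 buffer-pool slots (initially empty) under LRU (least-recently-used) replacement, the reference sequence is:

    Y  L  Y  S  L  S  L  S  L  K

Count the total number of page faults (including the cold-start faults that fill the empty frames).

4

Y: miss, frames [Y]
L: miss, frames [Y, L]
Y: hit
S: miss, frames [L, Y, S]
L: hit
S: hit
L: hit
S: hit
L: hit
K: miss, evict Y, frames [S, L, K]
Page faults: 4.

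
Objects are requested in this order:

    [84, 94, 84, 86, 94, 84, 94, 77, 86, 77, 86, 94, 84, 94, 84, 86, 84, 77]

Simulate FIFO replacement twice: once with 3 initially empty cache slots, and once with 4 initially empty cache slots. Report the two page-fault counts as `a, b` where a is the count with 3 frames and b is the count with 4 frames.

3 frames: F F . F . . . F . . . . F F . F . F → 8 faults.
4 frames: F F . F . . . F . . . . . . . . . . → 4 faults.
4 < 8: adding a frame reduced faults, as is typical.

8, 4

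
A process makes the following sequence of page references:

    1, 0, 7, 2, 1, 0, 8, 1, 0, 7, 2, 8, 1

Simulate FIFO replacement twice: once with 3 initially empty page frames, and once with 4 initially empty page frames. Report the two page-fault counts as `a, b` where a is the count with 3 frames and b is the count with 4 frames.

10, 11

3 frames: F F F F F F F . . F F . F → 10 faults.
4 frames: F F F F . . F F F F F F F → 11 faults.
11 > 10: adding a frame increased faults — Belady's anomaly.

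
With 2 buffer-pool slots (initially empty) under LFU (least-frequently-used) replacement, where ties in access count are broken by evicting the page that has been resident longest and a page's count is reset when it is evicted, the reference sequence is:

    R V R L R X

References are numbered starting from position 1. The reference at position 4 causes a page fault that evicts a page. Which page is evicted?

pos 1: R: miss, frames [R]
pos 2: V: miss, frames [R, V]
pos 3: R: hit
pos 4: L: miss, evict V, frames [R, L]
At position 4, page V is evicted.

V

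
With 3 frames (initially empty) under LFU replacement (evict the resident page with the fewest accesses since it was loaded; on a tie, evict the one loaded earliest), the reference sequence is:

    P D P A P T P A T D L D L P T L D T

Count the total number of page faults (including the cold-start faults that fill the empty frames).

9

P -> fault, frames (P)
D -> fault, frames (P D)
P -> hit
A -> fault, frames (P D A)
P -> hit
T -> fault, evict D, frames (P A T)
P -> hit
A -> hit
T -> hit
D -> fault, evict A, frames (P T D)
L -> fault, evict D, frames (P T L)
D -> fault, evict L, frames (P T D)
L -> fault, evict D, frames (P T L)
P -> hit
T -> hit
L -> hit
D -> fault, evict L, frames (P T D)
T -> hit
Page faults: 9.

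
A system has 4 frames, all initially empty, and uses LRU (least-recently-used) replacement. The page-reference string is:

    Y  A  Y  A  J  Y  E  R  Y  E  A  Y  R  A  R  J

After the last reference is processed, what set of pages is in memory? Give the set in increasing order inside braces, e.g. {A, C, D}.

{A, J, R, Y}

Y: fault, frames (Y)
A: fault, frames (Y A)
Y: hit
A: hit
J: fault, frames (Y A J)
Y: hit
E: fault, frames (A J Y E)
R: fault, evict A, frames (J Y E R)
Y: hit
E: hit
A: fault, evict J, frames (R Y E A)
Y: hit
R: hit
A: hit
R: hit
J: fault, evict E, frames (Y A R J)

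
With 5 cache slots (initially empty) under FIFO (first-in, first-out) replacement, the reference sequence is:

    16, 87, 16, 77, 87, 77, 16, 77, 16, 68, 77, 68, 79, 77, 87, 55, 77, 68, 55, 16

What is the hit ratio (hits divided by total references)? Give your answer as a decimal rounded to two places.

16 -> fault, frames [16]
87 -> fault, frames [16, 87]
16 -> hit
77 -> fault, frames [16, 87, 77]
87 -> hit
77 -> hit
16 -> hit
77 -> hit
16 -> hit
68 -> fault, frames [16, 87, 77, 68]
77 -> hit
68 -> hit
79 -> fault, frames [16, 87, 77, 68, 79]
77 -> hit
87 -> hit
55 -> fault, evict 16, frames [87, 77, 68, 79, 55]
77 -> hit
68 -> hit
55 -> hit
16 -> fault, evict 87, frames [77, 68, 79, 55, 16]
Hits: 13 of 20 references → 13/20 = 0.6500.

0.65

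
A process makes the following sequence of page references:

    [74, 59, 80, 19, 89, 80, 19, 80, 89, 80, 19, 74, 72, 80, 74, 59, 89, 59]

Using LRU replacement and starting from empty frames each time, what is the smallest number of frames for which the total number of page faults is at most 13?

f=1: 18 faults
f=2: 15 faults
f=3: 10 faults
f=4: 9 faults
f=5: 8 faults
f=6: 6 faults
Smallest f with faults ≤ 13 is 3.

3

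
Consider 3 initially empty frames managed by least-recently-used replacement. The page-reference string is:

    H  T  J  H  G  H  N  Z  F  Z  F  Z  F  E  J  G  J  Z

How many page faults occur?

H -> miss, frames [H]
T -> miss, frames [H, T]
J -> miss, frames [H, T, J]
H -> hit
G -> miss, evict T, frames [J, H, G]
H -> hit
N -> miss, evict J, frames [G, H, N]
Z -> miss, evict G, frames [H, N, Z]
F -> miss, evict H, frames [N, Z, F]
Z -> hit
F -> hit
Z -> hit
F -> hit
E -> miss, evict N, frames [Z, F, E]
J -> miss, evict Z, frames [F, E, J]
G -> miss, evict F, frames [E, J, G]
J -> hit
Z -> miss, evict E, frames [G, J, Z]
Page faults: 11.

11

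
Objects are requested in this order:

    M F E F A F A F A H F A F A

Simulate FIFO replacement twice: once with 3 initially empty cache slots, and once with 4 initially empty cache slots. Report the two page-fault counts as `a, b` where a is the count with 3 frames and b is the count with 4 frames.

6, 5

3 frames: F F F . F . . . . F F . . . → 6 faults.
4 frames: F F F . F . . . . F . . . . → 5 faults.
5 < 6: adding a frame reduced faults, as is typical.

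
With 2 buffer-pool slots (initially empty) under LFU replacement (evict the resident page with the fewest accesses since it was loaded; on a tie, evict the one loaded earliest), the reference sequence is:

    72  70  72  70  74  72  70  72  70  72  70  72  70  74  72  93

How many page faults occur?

7

72 -> fault, frames [72]
70 -> fault, frames [72, 70]
72 -> hit
70 -> hit
74 -> fault, evict 72, frames [70, 74]
72 -> fault, evict 74, frames [70, 72]
70 -> hit
72 -> hit
70 -> hit
72 -> hit
70 -> hit
72 -> hit
70 -> hit
74 -> fault, evict 72, frames [70, 74]
72 -> fault, evict 74, frames [70, 72]
93 -> fault, evict 72, frames [70, 93]
Page faults: 7.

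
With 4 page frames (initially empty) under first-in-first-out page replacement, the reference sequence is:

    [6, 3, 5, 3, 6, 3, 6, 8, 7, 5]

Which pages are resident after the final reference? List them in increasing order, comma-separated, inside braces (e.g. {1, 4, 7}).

6: miss, frames {6}
3: miss, frames {6,3}
5: miss, frames {6,3,5}
3: hit
6: hit
3: hit
6: hit
8: miss, frames {6,3,5,8}
7: miss, evict 6, frames {3,5,8,7}
5: hit

{3, 5, 7, 8}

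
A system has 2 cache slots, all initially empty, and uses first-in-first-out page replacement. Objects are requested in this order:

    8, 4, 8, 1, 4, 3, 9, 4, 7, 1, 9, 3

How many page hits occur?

2

8: miss, frames (8)
4: miss, frames (8 4)
8: hit
1: miss, evict 8, frames (4 1)
4: hit
3: miss, evict 4, frames (1 3)
9: miss, evict 1, frames (3 9)
4: miss, evict 3, frames (9 4)
7: miss, evict 9, frames (4 7)
1: miss, evict 4, frames (7 1)
9: miss, evict 7, frames (1 9)
3: miss, evict 1, frames (9 3)
Hits: 2.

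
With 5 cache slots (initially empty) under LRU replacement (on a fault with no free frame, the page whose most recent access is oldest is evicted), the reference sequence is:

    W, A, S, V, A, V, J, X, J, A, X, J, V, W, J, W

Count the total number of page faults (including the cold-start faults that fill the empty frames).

7

W: fault, frames (W)
A: fault, frames (W A)
S: fault, frames (W A S)
V: fault, frames (W A S V)
A: hit
V: hit
J: fault, frames (W S A V J)
X: fault, evict W, frames (S A V J X)
J: hit
A: hit
X: hit
J: hit
V: hit
W: fault, evict S, frames (A X J V W)
J: hit
W: hit
Page faults: 7.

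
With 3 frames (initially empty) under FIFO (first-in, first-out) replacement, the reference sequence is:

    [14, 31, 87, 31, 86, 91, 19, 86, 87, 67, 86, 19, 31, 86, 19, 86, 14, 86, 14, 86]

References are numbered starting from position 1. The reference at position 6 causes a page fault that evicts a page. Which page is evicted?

pos 1: 14: fault, frames (14)
pos 2: 31: fault, frames (14 31)
pos 3: 87: fault, frames (14 31 87)
pos 4: 31: hit
pos 5: 86: fault, evict 14, frames (31 87 86)
pos 6: 91: fault, evict 31, frames (87 86 91)
At position 6, page 31 is evicted.

31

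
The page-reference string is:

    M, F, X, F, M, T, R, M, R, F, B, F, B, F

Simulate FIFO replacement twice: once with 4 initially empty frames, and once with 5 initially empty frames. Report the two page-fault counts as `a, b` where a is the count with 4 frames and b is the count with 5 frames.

8, 6

4 frames: F F F . . F F F . F F . . . → 8 faults.
5 frames: F F F . . F F . . . F . . . → 6 faults.
6 < 8: adding a frame reduced faults, as is typical.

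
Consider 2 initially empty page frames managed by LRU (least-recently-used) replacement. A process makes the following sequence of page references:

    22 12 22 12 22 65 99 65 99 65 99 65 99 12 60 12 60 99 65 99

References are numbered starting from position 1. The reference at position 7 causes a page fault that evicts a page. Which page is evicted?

22

pos 1: 22 -> miss, frames [22]
pos 2: 12 -> miss, frames [22, 12]
pos 3: 22 -> hit
pos 4: 12 -> hit
pos 5: 22 -> hit
pos 6: 65 -> miss, evict 12, frames [22, 65]
pos 7: 99 -> miss, evict 22, frames [65, 99]
At position 7, page 22 is evicted.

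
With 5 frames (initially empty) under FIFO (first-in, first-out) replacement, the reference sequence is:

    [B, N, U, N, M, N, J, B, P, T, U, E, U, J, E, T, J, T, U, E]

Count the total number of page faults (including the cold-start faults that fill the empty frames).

9

B: miss, frames {B}
N: miss, frames {B,N}
U: miss, frames {B,N,U}
N: hit
M: miss, frames {B,N,U,M}
N: hit
J: miss, frames {B,N,U,M,J}
B: hit
P: miss, evict B, frames {N,U,M,J,P}
T: miss, evict N, frames {U,M,J,P,T}
U: hit
E: miss, evict U, frames {M,J,P,T,E}
U: miss, evict M, frames {J,P,T,E,U}
J: hit
E: hit
T: hit
J: hit
T: hit
U: hit
E: hit
Page faults: 9.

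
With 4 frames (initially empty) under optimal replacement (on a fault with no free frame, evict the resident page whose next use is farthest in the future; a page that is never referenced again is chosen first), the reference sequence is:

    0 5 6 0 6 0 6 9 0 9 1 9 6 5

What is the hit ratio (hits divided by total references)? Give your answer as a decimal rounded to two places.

0: fault, frames {0}
5: fault, frames {0,5}
6: fault, frames {0,5,6}
0: hit
6: hit
0: hit
6: hit
9: fault, frames {0,5,6,9}
0: hit
9: hit
1: fault, evict 0, frames {5,6,9,1}
9: hit
6: hit
5: hit
Hits: 9 of 14 references → 9/14 = 0.6429.

0.64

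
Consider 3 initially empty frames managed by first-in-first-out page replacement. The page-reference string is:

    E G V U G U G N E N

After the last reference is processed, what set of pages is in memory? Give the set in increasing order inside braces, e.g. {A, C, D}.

E: miss, frames {E}
G: miss, frames {E,G}
V: miss, frames {E,G,V}
U: miss, evict E, frames {G,V,U}
G: hit
U: hit
G: hit
N: miss, evict G, frames {V,U,N}
E: miss, evict V, frames {U,N,E}
N: hit

{E, N, U}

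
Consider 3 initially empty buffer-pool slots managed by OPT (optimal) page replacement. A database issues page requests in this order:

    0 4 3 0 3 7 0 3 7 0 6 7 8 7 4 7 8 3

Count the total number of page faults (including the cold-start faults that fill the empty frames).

8

0 -> miss, frames [0]
4 -> miss, frames [0, 4]
3 -> miss, frames [0, 4, 3]
0 -> hit
3 -> hit
7 -> miss, evict 4, frames [0, 3, 7]
0 -> hit
3 -> hit
7 -> hit
0 -> hit
6 -> miss, evict 0, frames [3, 7, 6]
7 -> hit
8 -> miss, evict 6, frames [3, 7, 8]
7 -> hit
4 -> miss, evict 3, frames [7, 8, 4]
7 -> hit
8 -> hit
3 -> miss, evict 4, frames [7, 8, 3]
Page faults: 8.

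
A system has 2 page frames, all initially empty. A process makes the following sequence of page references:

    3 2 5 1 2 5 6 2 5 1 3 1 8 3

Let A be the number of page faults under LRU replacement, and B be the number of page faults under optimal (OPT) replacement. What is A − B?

3

Under LRU: F F F F F F F F F F F . F F → 13 faults.
Under OPT: F F F F . F F . F F F . F . → 10 faults.
A − B = 13 − 10 = 3.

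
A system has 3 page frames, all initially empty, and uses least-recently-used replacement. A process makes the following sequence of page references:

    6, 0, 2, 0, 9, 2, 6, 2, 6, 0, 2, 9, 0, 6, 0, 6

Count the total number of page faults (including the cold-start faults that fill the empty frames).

8

6: fault, frames [6]
0: fault, frames [6, 0]
2: fault, frames [6, 0, 2]
0: hit
9: fault, evict 6, frames [2, 0, 9]
2: hit
6: fault, evict 0, frames [9, 2, 6]
2: hit
6: hit
0: fault, evict 9, frames [2, 6, 0]
2: hit
9: fault, evict 6, frames [0, 2, 9]
0: hit
6: fault, evict 2, frames [9, 0, 6]
0: hit
6: hit
Page faults: 8.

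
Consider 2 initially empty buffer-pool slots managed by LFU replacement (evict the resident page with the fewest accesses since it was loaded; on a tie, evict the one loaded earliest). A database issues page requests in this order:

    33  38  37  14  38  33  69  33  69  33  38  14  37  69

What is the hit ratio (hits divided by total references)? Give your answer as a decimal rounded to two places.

0.21

33: miss, frames {33}
38: miss, frames {33,38}
37: miss, evict 33, frames {38,37}
14: miss, evict 38, frames {37,14}
38: miss, evict 37, frames {14,38}
33: miss, evict 14, frames {38,33}
69: miss, evict 38, frames {33,69}
33: hit
69: hit
33: hit
38: miss, evict 69, frames {33,38}
14: miss, evict 38, frames {33,14}
37: miss, evict 14, frames {33,37}
69: miss, evict 37, frames {33,69}
Hits: 3 of 14 references → 3/14 = 0.2143.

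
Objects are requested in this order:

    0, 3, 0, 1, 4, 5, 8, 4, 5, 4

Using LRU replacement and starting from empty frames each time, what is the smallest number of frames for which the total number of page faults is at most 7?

3

f=1: 10 faults
f=2: 8 faults
f=3: 6 faults
f=4: 6 faults
f=5: 6 faults
f=6: 6 faults
Smallest f with faults ≤ 7 is 3.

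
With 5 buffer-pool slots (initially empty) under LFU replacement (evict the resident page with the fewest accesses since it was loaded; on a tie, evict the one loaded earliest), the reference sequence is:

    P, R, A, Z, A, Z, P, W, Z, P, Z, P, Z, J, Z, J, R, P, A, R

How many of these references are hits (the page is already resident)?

P → miss, frames (P)
R → miss, frames (P R)
A → miss, frames (P R A)
Z → miss, frames (P R A Z)
A → hit
Z → hit
P → hit
W → miss, frames (P R A Z W)
Z → hit
P → hit
Z → hit
P → hit
Z → hit
J → miss, evict R, frames (P A Z W J)
Z → hit
J → hit
R → miss, evict W, frames (P A Z J R)
P → hit
A → hit
R → hit
Hits: 13.

13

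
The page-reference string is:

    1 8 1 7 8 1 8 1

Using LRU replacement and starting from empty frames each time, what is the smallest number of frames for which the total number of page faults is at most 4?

3

f=1: 8 faults
f=2: 5 faults
f=3: 3 faults
Smallest f with faults ≤ 4 is 3.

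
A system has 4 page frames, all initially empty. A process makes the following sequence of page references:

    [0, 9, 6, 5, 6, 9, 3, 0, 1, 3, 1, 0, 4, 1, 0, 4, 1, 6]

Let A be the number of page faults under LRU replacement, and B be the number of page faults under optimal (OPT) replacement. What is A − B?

2

Under LRU: F F F F . . F F F . . . F . . . . F → 9 faults.
Under OPT: F F F F . . F . F . . . F . . . . . → 7 faults.
A − B = 9 − 7 = 2.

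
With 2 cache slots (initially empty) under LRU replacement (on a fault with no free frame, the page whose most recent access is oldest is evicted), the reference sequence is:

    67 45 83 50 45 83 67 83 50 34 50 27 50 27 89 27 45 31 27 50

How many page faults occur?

15

67: miss, frames [67]
45: miss, frames [67, 45]
83: miss, evict 67, frames [45, 83]
50: miss, evict 45, frames [83, 50]
45: miss, evict 83, frames [50, 45]
83: miss, evict 50, frames [45, 83]
67: miss, evict 45, frames [83, 67]
83: hit
50: miss, evict 67, frames [83, 50]
34: miss, evict 83, frames [50, 34]
50: hit
27: miss, evict 34, frames [50, 27]
50: hit
27: hit
89: miss, evict 50, frames [27, 89]
27: hit
45: miss, evict 89, frames [27, 45]
31: miss, evict 27, frames [45, 31]
27: miss, evict 45, frames [31, 27]
50: miss, evict 31, frames [27, 50]
Page faults: 15.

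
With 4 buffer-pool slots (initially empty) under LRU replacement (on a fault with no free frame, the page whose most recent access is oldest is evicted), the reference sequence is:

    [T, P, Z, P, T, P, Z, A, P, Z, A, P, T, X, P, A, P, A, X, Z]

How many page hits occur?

14

T: miss, frames {T}
P: miss, frames {T,P}
Z: miss, frames {T,P,Z}
P: hit
T: hit
P: hit
Z: hit
A: miss, frames {T,P,Z,A}
P: hit
Z: hit
A: hit
P: hit
T: hit
X: miss, evict Z, frames {A,P,T,X}
P: hit
A: hit
P: hit
A: hit
X: hit
Z: miss, evict T, frames {P,A,X,Z}
Hits: 14.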